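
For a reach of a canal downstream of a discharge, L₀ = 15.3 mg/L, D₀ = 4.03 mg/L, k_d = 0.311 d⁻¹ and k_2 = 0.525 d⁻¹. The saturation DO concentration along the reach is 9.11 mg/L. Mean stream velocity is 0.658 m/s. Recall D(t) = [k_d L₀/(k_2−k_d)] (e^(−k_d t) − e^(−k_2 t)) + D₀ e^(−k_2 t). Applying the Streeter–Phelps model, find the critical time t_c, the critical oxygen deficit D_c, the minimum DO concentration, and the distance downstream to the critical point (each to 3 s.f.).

t_c = [1/(k_2−k_d)] ln[(k_2/k_d)(1 − D₀(k_2−k_d)/(k_d L₀))]
= [1/(0.525−0.311)] ln[(0.525/0.311)(1 − 4.03×0.2140/(0.311×15.3))]
= (1/0.2140) ln[1.688 × 0.8188] = 4.673 × ln(1.382) = 4.673 × 0.3236 = 1.512 d.
L(t_c) = L₀ e^(−k_d t_c) = 15.3 × 0.6248 = 9.559 mg/L, and at the critical point k_2 D_c = k_d L, so D_c = (0.311/0.525) × 9.559 = 5.663 mg/L.
Minimum DO = C_s − D_c = 9.11 − 5.663 = 3.447 mg/L.
x_c = v t_c = 0.658 m/s × 1.512 d × 86400 s/d = 85980 m ≈ 86.0 km.

t_c ≈ 1.51 d; D_c ≈ 5.66 mg/L; min DO ≈ 3.45 mg/L; x_c ≈ 86.0 km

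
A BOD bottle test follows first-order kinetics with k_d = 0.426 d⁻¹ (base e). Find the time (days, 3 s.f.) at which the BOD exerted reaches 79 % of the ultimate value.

y/L₀ = 1 − e^(−k_d t) = 0.79 ⇒ e^(−k_d t) = 0.210
t = −ln(0.210) / 0.426 = 1.561 / 0.426 = 3.663 d.

t ≈ 3.66 d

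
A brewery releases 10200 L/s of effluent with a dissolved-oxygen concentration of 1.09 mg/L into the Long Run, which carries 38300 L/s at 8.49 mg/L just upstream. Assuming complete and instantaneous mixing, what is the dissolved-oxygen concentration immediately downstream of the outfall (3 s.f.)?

6.93 mg/L

Flow-weighted mixing: C = (Q_r C_r + Q_w C_w)/(Q_r + Q_w)
= (38300×8.49 + 10200×1.09)/(38300 + 10200) = 336300/48500 = 6.934 mg/L.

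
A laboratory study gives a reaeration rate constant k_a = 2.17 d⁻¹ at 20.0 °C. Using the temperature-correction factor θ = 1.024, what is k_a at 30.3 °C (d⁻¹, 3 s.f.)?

k_a(T₂) = k_a(T₁) · θ^(T₂−T₁) = 2.17 × 1.024^(30.3−20.0)
= 2.17 × 1.024^10.3 = 2.17 × 1.277 = 2.770 d⁻¹.

k_a ≈ 2.77 d⁻¹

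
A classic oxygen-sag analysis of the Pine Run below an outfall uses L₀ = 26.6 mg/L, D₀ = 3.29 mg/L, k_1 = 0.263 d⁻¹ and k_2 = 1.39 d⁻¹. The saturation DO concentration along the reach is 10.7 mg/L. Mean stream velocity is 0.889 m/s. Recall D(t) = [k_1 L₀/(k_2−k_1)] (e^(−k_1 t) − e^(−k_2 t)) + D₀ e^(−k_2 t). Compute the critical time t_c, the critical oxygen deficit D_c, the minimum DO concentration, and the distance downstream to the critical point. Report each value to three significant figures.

t_c ≈ 0.807 d; D_c ≈ 4.07 mg/L; min DO ≈ 6.63 mg/L; x_c ≈ 62.0 km

With k_2/k_1 = 5.285 and 1 − D₀(k_2−k_1)/(k_1 L₀) = 0.4700,
t_c = ln(5.285 × 0.4700) / (1.39 − 0.263) = ln(2.484) / 1.127 = 0.9099/1.127 = 0.8073 d.
D_c = (k_1/k_2) L₀ e^(−k_1 t_c) = (0.263/1.39) × 26.6 × e^(−0.263×0.8073) = 0.1892 × 26.6 × 0.8087 = 4.070 mg/L.
Minimum DO = C_s − D_c = 10.7 − 4.070 = 6.630 mg/L.
x_c = v t_c = 0.889 m/s × 0.8073 d × 86400 s/d = 62010 m ≈ 62.0 km.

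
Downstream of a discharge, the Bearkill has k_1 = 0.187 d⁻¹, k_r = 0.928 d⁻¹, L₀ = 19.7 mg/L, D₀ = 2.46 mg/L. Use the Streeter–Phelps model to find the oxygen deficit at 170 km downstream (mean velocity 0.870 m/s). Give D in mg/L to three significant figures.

D ≈ 2.95 mg/L

Travel time t = x/v = 170 km / (0.870 m/s) = 170000 m / 0.870 m/s = 195400 s = 2.262 d.
k_1 L₀/(k_r−k_1) = 0.187×19.7/(0.928−0.187) = 3.684/0.7410 = 4.972 mg/L.
e^(−k_1 t) = e^(−0.187×2.262) = 0.6551; e^(−k_r t) = e^(−0.928×2.262) = 0.1226.
D = 4.972 × (0.6551 − 0.1226) + 2.46 × 0.1226 = 2.647 + 0.3016 = 2.949 mg/L.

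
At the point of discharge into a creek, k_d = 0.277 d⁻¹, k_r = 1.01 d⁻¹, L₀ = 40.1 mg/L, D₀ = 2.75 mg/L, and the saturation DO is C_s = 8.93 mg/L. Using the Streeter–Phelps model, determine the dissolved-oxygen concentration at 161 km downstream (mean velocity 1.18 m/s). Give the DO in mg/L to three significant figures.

Travel time t = x/v = 161 km / (1.18 m/s) = 161000 m / 1.18 m/s = 136400 s = 1.579 d.
k_d L₀/(k_r−k_d) = 0.277×40.1/(1.01−0.277) = 11.11/0.7330 = 15.15 mg/L.
e^(−k_d t) = e^(−0.277×1.579) = 0.6457; e^(−k_r t) = e^(−1.01×1.579) = 0.2029.
D = 15.15 × (0.6457 − 0.2029) + 2.75 × 0.2029 = 6.710 + 0.5580 = 7.268 mg/L.
DO = C_s − D = 8.93 − 7.268 = 1.662 mg/L.

DO ≈ 1.66 mg/L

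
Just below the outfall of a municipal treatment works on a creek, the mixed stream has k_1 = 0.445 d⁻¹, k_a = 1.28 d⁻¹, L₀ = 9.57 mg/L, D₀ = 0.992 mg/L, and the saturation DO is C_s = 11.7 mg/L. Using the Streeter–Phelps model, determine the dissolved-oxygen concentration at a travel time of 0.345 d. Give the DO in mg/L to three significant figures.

k_1 L₀/(k_a−k_1) = 0.445×9.57/(1.28−0.445) = 4.259/0.8350 = 5.100 mg/L.
e^(−k_1 t) = e^(−0.445×0.3450) = 0.8577; e^(−k_a t) = e^(−1.28×0.3450) = 0.6430.
D = 5.100 × (0.8577 − 0.6430) + 0.992 × 0.6430 = 1.095 + 0.6379 = 1.733 mg/L.
DO = C_s − D = 11.7 − 1.733 = 9.967 mg/L.

DO ≈ 9.97 mg/L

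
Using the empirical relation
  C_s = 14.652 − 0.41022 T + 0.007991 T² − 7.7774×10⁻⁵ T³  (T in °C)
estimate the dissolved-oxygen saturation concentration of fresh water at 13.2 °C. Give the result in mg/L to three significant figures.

C_s = 14.652 − 0.41022×13.2 + 0.007991×13.2² − 7.7774×10⁻⁵×13.2³ = 10.45 mg/L.

C_s ≈ 10.5 mg/L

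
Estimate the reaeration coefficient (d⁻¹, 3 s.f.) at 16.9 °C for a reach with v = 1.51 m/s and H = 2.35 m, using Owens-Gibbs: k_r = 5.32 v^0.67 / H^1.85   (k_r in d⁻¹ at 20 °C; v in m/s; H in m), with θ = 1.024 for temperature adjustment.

k_r ≈ 1.34 d⁻¹

k_r(20) = 5.32 × 1.51^0.67 / 2.35^1.85 = 5.32 × 1.318 / 4.858 = 1.443 d⁻¹.
k_r(16.9) = 1.443 × 1.024^(16.9−20) = 1.443 × 0.9291 = 1.341 d⁻¹.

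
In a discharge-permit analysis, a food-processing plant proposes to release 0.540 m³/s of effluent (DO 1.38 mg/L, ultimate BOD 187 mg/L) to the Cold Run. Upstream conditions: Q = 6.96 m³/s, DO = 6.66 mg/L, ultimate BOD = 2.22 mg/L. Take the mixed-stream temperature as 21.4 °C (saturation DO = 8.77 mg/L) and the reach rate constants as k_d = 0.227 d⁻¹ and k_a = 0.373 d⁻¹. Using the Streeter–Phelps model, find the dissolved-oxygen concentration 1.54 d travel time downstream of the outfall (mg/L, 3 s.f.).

DO ≈ 3.94 mg/L

Mixed DO = (6.96×6.66 + 0.540×1.38)/(6.96+0.540) = 47.10/7.500 = 6.280 mg/L.
Mixed L₀ = (6.96×2.22 + 0.540×187)/(7.500) = 116.4/7.500 = 15.52 mg/L.
Initial deficit D₀ = C_s − DO₀ = 8.77 − 6.280 = 2.490 mg/L.
D(1.54) = [0.227×15.52/(0.373−0.227)](e^(−0.227×1.54) − e^(−0.373×1.54)) + 2.490 e^(−0.373×1.54)
= 24.14 × (0.7050 − 0.5630) + 2.490 × 0.5630 = 4.828 mg/L.
DO = 8.77 − 4.828 = 3.942 mg/L.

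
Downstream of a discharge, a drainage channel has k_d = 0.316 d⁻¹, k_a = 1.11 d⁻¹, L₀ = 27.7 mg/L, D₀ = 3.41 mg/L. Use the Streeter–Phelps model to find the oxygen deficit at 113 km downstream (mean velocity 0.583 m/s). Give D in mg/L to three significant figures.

Travel time t = x/v = 113 km / (0.583 m/s) = 113000 m / 0.583 m/s = 193800 s = 2.243 d.
k_d L₀/(k_a−k_d) = 0.316×27.7/(1.11−0.316) = 8.753/0.7940 = 11.02 mg/L.
e^(−k_d t) = e^(−0.316×2.243) = 0.4922; e^(−k_a t) = e^(−1.11×2.243) = 0.08290.
D = 11.02 × (0.4922 − 0.08290) + 3.41 × 0.08290 = 4.512 + 0.2827 = 4.795 mg/L.

D ≈ 4.79 mg/L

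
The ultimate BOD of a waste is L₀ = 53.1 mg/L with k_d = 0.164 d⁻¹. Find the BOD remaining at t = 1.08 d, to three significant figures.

L ≈ 44.5 mg/L

L_t = L₀ e^(−k_d t) = 53.1 × e^(−0.164×1.08) = 53.1 × 0.8377 = 44.48 mg/L.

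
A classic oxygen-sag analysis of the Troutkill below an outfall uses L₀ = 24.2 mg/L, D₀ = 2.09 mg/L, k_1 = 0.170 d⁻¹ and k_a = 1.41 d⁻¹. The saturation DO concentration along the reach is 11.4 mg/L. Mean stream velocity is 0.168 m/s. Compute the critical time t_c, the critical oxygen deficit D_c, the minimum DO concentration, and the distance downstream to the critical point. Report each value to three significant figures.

t_c ≈ 0.904 d; D_c ≈ 2.50 mg/L; min DO ≈ 8.90 mg/L; x_c ≈ 13.1 km

t_c = [1/(k_a−k_1)] ln[(k_a/k_1)(1 − D₀(k_a−k_1)/(k_1 L₀))]
= [1/(1.41−0.170)] ln[(1.41/0.170)(1 − 2.09×1.240/(0.170×24.2))]
= (1/1.240) ln[8.294 × 0.3701] = 0.8065 × ln(3.069) = 0.8065 × 1.121 = 0.9044 d.
L(t_c) = L₀ e^(−k_1 t_c) = 24.2 × 0.8575 = 20.75 mg/L, and at the critical point k_a D_c = k_1 L, so D_c = (0.170/1.41) × 20.75 = 2.502 mg/L.
Minimum DO = C_s − D_c = 11.4 − 2.502 = 8.898 mg/L.
x_c = v t_c = 0.168 m/s × 0.9044 d × 86400 s/d = 13130 m ≈ 13.1 km.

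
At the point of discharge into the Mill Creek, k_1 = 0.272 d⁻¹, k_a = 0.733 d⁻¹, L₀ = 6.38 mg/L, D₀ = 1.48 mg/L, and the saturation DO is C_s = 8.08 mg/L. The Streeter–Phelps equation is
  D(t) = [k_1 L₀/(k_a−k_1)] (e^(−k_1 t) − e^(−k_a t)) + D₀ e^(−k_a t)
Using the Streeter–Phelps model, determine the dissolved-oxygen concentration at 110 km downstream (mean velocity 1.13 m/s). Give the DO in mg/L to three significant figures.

DO ≈ 6.31 mg/L

Travel time t = x/v = 110 km / (1.13 m/s) = 110000 m / 1.13 m/s = 97350 s = 1.127 d.
k_1 L₀/(k_a−k_1) = 0.272×6.38/(0.733−0.272) = 1.735/0.4610 = 3.764 mg/L.
e^(−k_1 t) = e^(−0.272×1.127) = 0.7361; e^(−k_a t) = e^(−0.733×1.127) = 0.4379.
D = 3.764 × (0.7361 − 0.4379) + 1.48 × 0.4379 = 1.122 + 0.6480 = 1.771 mg/L.
DO = C_s − D = 8.08 − 1.771 = 6.309 mg/L.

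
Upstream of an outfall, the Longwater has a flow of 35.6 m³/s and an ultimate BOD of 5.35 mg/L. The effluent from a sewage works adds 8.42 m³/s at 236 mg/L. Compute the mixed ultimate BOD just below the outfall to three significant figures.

49.5 mg/L

Flow-weighted mixing: C = (Q_r C_r + Q_w C_w)/(Q_r + Q_w)
= (35.6×5.35 + 8.42×236)/(35.6 + 8.42) = 2178/44.02 = 49.47 mg/L.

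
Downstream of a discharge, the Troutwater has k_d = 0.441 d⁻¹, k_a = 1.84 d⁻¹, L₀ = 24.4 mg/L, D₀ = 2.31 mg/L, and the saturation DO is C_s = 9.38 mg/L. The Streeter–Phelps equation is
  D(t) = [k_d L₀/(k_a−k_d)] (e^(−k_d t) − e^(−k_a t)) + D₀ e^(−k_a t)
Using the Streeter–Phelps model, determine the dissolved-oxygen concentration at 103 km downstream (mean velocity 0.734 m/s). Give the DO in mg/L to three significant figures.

DO ≈ 5.89 mg/L

Travel time t = x/v = 103 km / (0.734 m/s) = 103000 m / 0.734 m/s = 140300 s = 1.624 d.
k_d L₀/(k_a−k_d) = 0.441×24.4/(1.84−0.441) = 10.76/1.399 = 7.691 mg/L.
e^(−k_d t) = e^(−0.441×1.624) = 0.4886; e^(−k_a t) = e^(−1.84×1.624) = 0.05037.
D = 7.691 × (0.4886 − 0.05037) + 2.31 × 0.05037 = 3.371 + 0.1163 = 3.487 mg/L.
DO = C_s − D = 9.38 − 3.487 = 5.893 mg/L.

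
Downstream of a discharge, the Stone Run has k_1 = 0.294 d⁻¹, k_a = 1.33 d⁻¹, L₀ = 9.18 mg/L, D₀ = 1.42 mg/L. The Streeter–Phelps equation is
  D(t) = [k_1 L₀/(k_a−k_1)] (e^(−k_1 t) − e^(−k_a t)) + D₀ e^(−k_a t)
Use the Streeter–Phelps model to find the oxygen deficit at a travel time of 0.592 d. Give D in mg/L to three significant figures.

D ≈ 1.65 mg/L

k_1 L₀/(k_a−k_1) = 0.294×9.18/(1.33−0.294) = 2.699/1.036 = 2.605 mg/L.
e^(−k_1 t) = e^(−0.294×0.5920) = 0.8403; e^(−k_a t) = e^(−1.33×0.5920) = 0.4550.
D = 2.605 × (0.8403 − 0.4550) + 1.42 × 0.4550 = 1.004 + 0.6462 = 1.650 mg/L.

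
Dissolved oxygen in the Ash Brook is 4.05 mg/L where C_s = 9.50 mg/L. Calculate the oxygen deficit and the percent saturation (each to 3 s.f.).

D ≈ 5.45 mg/L; 42.6 % saturation

D = C_s − C = 9.50 − 4.05 = 5.45 mg/L.
% saturation = 4.05/9.50 × 100 = 42.6 %.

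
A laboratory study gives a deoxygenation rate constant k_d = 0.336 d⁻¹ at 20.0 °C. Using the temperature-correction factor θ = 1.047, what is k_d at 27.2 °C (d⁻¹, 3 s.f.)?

k_d ≈ 0.468 d⁻¹

k_d(T₂) = k_d(T₁) · θ^(T₂−T₁) = 0.336 × 1.047^(27.2−20.0)
= 0.336 × 1.047^7.20 = 0.336 × 1.392 = 0.4677 d⁻¹.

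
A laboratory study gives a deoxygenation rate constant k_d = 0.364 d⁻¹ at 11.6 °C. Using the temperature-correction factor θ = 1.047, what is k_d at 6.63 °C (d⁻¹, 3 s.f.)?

k_d ≈ 0.290 d⁻¹

k_d(T₂) = k_d(T₁) · θ^(T₂−T₁) = 0.364 × 1.047^(6.63−11.6)
= 0.364 × 1.047^-4.97 = 0.364 × 0.7959 = 0.2897 d⁻¹.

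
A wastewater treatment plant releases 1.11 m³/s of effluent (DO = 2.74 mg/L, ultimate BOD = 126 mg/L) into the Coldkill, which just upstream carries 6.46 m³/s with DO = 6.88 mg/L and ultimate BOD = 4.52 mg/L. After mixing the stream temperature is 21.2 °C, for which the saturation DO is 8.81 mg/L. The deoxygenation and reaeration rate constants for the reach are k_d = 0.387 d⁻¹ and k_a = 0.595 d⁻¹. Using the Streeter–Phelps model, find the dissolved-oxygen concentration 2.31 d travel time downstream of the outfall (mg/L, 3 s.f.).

Mixed DO = (6.46×6.88 + 1.11×2.74)/(6.46+1.11) = 47.49/7.570 = 6.273 mg/L.
Mixed L₀ = (6.46×4.52 + 1.11×126)/(7.570) = 169.1/7.570 = 22.33 mg/L.
Initial deficit D₀ = C_s − DO₀ = 8.81 − 6.273 = 2.537 mg/L.
D(2.31) = [0.387×22.33/(0.595−0.387)](e^(−0.387×2.31) − e^(−0.595×2.31)) + 2.537 e^(−0.595×2.31)
= 41.55 × (0.4090 − 0.2530) + 2.537 × 0.2530 = 7.126 mg/L.
DO = 8.81 − 7.126 = 1.684 mg/L.

DO ≈ 1.68 mg/L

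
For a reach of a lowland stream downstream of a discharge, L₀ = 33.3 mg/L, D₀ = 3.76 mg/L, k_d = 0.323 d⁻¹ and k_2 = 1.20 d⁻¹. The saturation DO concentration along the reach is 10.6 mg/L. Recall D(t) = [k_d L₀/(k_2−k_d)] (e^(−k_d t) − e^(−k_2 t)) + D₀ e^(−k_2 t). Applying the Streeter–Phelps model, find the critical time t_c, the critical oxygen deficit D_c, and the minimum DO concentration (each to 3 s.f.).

t_c ≈ 1.08 d; D_c ≈ 6.33 mg/L; min DO ≈ 4.27 mg/L

t_c = [1/(k_2−k_d)] ln[(k_2/k_d)(1 − D₀(k_2−k_d)/(k_d L₀))]
= [1/(1.20−0.323)] ln[(1.20/0.323)(1 − 3.76×0.8770/(0.323×33.3))]
= (1/0.8770) ln[3.715 × 0.6934] = 1.140 × ln(2.576) = 1.140 × 0.9463 = 1.079 d.
D_c = (k_d/k_2) L₀ e^(−k_d t_c) = (0.323/1.20) × 33.3 × e^(−0.323×1.079) = 0.2692 × 33.3 × 0.7057 = 6.326 mg/L.
Minimum DO = C_s − D_c = 10.6 − 6.326 = 4.274 mg/L.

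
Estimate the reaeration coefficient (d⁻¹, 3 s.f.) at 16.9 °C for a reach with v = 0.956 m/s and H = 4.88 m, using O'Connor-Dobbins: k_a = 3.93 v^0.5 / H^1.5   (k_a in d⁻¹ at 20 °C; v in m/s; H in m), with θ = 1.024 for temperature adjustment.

k_a(20) = 3.93 × 0.956^0.5 / 4.88^1.5 = 3.93 × 0.9778 / 10.78 = 0.3564 d⁻¹.
k_a(16.9) = 0.3564 × 1.024^(16.9−20) = 0.3564 × 0.9291 = 0.3312 d⁻¹.

k_a ≈ 0.331 d⁻¹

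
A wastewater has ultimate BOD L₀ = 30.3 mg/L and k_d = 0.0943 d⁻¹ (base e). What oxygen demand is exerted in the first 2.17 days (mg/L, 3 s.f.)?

y ≈ 5.61 mg/L

y_t = L₀(1 − e^(−k_d t)) = 30.3 × (1 − e^(−0.0943×2.17))
= 30.3 × (1 − 0.8149) = 30.3 × 0.1851 = 5.607 mg/L.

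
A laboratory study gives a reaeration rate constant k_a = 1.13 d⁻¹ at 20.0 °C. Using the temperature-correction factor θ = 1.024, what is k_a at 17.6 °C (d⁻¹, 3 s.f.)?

k_a ≈ 1.07 d⁻¹

k_a(T₂) = k_a(T₁) · θ^(T₂−T₁) = 1.13 × 1.024^(17.6−20.0)
= 1.13 × 1.024^-2.40 = 1.13 × 0.9447 = 1.067 d⁻¹.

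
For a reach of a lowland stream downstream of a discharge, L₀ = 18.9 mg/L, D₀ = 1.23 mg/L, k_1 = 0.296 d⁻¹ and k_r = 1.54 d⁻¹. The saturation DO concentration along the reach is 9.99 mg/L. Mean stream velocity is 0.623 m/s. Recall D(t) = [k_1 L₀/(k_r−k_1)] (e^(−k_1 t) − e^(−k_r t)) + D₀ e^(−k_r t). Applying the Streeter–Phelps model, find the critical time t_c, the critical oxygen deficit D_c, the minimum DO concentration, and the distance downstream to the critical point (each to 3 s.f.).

With k_r/k_1 = 5.203 and 1 − D₀(k_r−k_1)/(k_1 L₀) = 0.7265,
t_c = ln(5.203 × 0.7265) / (1.54 − 0.296) = ln(3.780) / 1.244 = 1.330/1.244 = 1.069 d.
D_c = (k_1/k_r) L₀ e^(−k_1 t_c) = (0.296/1.54) × 18.9 × e^(−0.296×1.069) = 0.1922 × 18.9 × 0.7288 = 2.647 mg/L.
Minimum DO = C_s − D_c = 9.99 − 2.647 = 7.343 mg/L.
x_c = v t_c = 0.623 m/s × 1.069 d × 86400 s/d = 57530 m ≈ 57.5 km.

t_c ≈ 1.07 d; D_c ≈ 2.65 mg/L; min DO ≈ 7.34 mg/L; x_c ≈ 57.5 km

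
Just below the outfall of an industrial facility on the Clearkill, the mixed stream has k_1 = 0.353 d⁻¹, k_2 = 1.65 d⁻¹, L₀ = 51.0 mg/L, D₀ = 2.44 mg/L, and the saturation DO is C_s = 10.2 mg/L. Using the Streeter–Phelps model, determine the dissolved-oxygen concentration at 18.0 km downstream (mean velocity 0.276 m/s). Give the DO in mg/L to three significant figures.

DO ≈ 2.86 mg/L

Travel time t = x/v = 18.0 km / (0.276 m/s) = 18000 m / 0.276 m/s = 65220 s = 0.7548 d.
k_1 L₀/(k_2−k_1) = 0.353×51.0/(1.65−0.353) = 18.00/1.297 = 13.88 mg/L.
e^(−k_1 t) = e^(−0.353×0.7548) = 0.7661; e^(−k_2 t) = e^(−1.65×0.7548) = 0.2878.
D = 13.88 × (0.7661 − 0.2878) + 2.44 × 0.2878 = 6.639 + 0.7022 = 7.341 mg/L.
DO = C_s − D = 10.2 − 7.341 = 2.859 mg/L.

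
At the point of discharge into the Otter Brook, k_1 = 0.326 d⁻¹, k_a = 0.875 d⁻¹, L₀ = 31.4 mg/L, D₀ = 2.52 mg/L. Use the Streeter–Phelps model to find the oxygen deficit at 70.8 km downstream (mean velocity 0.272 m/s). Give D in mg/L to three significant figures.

Travel time t = x/v = 70.8 km / (0.272 m/s) = 70800 m / 0.272 m/s = 260300 s = 3.013 d.
k_1 L₀/(k_a−k_1) = 0.326×31.4/(0.875−0.326) = 10.24/0.5490 = 18.65 mg/L.
e^(−k_1 t) = e^(−0.326×3.013) = 0.3745; e^(−k_a t) = e^(−0.875×3.013) = 0.07164.
D = 18.65 × (0.3745 − 0.07164) + 2.52 × 0.07164 = 5.647 + 0.1805 = 5.828 mg/L.

D ≈ 5.83 mg/L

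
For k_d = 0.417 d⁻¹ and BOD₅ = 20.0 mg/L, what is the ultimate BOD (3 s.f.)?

L₀ ≈ 22.8 mg/L

BOD₅ = L₀(1 − e^(−5k_d)) ⇒ L₀ = BOD₅ / (1 − e^(−5×0.417))
= 20.0 / (1 − 0.1243) = 20.0 / 0.8757 = 22.84 mg/L.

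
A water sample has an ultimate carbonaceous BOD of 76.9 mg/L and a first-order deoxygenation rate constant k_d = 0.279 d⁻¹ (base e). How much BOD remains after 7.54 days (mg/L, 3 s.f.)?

L_t = L₀ e^(−k_d t) = 76.9 × e^(−0.279×7.54) = 76.9 × 0.1220 = 9.382 mg/L.

L ≈ 9.38 mg/L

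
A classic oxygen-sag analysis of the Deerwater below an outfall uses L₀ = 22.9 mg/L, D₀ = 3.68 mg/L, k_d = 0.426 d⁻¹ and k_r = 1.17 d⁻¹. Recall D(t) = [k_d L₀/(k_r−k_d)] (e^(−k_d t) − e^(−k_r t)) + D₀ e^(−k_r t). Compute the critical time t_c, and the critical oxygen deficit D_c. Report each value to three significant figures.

t_c ≈ 0.915 d; D_c ≈ 5.65 mg/L

With k_r/k_d = 2.746 and 1 − D₀(k_r−k_d)/(k_d L₀) = 0.7193,
t_c = ln(2.746 × 0.7193) / (1.17 − 0.426) = ln(1.976) / 0.7440 = 0.6809/0.7440 = 0.9152 d.
D_c = (k_d/k_r) L₀ e^(−k_d t_c) = (0.426/1.17) × 22.9 × e^(−0.426×0.9152) = 0.3641 × 22.9 × 0.6771 = 5.646 mg/L.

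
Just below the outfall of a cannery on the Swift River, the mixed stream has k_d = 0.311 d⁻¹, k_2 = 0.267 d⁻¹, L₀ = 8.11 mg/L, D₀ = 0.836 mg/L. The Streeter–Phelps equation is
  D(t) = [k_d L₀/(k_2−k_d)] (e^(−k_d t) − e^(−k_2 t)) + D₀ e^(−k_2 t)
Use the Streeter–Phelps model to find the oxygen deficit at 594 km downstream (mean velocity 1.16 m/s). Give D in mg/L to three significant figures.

D ≈ 2.88 mg/L

Travel time t = x/v = 594 km / (1.16 m/s) = 594000 m / 1.16 m/s = 512100 s = 5.927 d.
k_d L₀/(k_2−k_d) = 0.311×8.11/(0.267−0.311) = 2.522/-0.04400 = -57.32 mg/L.
e^(−k_d t) = e^(−0.311×5.927) = 0.1583; e^(−k_2 t) = e^(−0.267×5.927) = 0.2055.
D = -57.32 × (0.1583 − 0.2055) + 0.836 × 0.2055 = 2.704 + 0.1718 = 2.875 mg/L.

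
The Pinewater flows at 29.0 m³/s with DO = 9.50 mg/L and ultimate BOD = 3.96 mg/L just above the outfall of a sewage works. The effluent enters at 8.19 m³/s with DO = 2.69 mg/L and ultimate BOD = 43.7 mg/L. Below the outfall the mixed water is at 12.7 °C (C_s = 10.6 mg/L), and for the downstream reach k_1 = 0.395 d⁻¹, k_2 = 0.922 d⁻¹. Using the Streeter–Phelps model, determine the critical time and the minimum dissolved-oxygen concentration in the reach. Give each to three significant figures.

t_c ≈ 1.00 d; minimum DO ≈ 6.94 mg/L

Mixed DO = (29.0×9.50 + 8.19×2.69)/(29.0+8.19) = 297.5/37.19 = 8.000 mg/L.
Mixed L₀ = (29.0×3.96 + 8.19×43.7)/(37.19) = 472.7/37.19 = 12.71 mg/L.
Initial deficit D₀ = C_s − DO₀ = 10.6 − 8.000 = 2.600 mg/L.
t_c = (1/0.5270) ln[(0.922/0.395)(1 − 2.600×0.5270/(0.395×12.71))] = 1.898 × ln(1.697) = 1.004 d.
D_c = (0.395/0.922) × 12.71 × e^(−0.395×1.004) = 0.4284 × 12.71 × 0.6727 = 3.663 mg/L.
Minimum DO = 10.6 − 3.663 = 6.937 mg/L.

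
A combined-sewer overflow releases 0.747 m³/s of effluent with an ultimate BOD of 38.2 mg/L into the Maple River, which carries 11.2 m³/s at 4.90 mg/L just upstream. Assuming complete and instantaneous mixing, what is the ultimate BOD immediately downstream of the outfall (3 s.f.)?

6.98 mg/L

Flow-weighted mixing: C = (Q_r C_r + Q_w C_w)/(Q_r + Q_w)
= (11.2×4.90 + 0.747×38.2)/(11.2 + 0.747) = 83.42/11.95 = 6.982 mg/L.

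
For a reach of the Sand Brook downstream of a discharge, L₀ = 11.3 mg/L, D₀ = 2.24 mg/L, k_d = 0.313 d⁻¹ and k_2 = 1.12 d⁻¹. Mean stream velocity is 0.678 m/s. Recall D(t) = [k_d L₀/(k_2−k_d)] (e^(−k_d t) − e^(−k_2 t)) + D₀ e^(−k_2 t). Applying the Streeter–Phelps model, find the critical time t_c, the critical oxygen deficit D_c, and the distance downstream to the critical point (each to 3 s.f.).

t_c ≈ 0.693 d; D_c ≈ 2.54 mg/L; x_c ≈ 40.6 km

t_c = [1/(k_2−k_d)] ln[(k_2/k_d)(1 − D₀(k_2−k_d)/(k_d L₀))]
= [1/(1.12−0.313)] ln[(1.12/0.313)(1 − 2.24×0.8070/(0.313×11.3))]
= (1/0.8070) ln[3.578 × 0.4889] = 1.239 × ln(1.749) = 1.239 × 0.5593 = 0.6931 d.
L(t_c) = L₀ e^(−k_d t_c) = 11.3 × 0.8050 = 9.096 mg/L, and at the critical point k_2 D_c = k_d L, so D_c = (0.313/1.12) × 9.096 = 2.542 mg/L.
x_c = v t_c = 0.678 m/s × 0.6931 d × 86400 s/d = 40600 m ≈ 40.6 km.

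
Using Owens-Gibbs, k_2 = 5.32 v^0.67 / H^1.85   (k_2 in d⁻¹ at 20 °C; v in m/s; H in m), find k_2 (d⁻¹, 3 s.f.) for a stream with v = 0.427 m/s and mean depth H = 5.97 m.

k_2 ≈ 0.110 d⁻¹

k_2 = 5.32 × 0.427^0.67 / 5.97^1.85 = 5.32 × 0.5654 / 27.26 = 0.1103 d⁻¹.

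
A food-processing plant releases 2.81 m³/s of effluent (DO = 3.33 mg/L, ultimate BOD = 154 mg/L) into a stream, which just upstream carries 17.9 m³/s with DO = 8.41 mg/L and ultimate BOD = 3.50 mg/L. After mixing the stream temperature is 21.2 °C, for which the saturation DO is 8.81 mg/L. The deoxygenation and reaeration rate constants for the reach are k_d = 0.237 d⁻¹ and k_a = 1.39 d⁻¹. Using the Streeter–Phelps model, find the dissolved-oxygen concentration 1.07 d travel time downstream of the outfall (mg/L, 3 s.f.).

DO ≈ 5.86 mg/L

Mixed DO = (17.9×8.41 + 2.81×3.33)/(17.9+2.81) = 159.9/20.71 = 7.721 mg/L.
Mixed L₀ = (17.9×3.50 + 2.81×154)/(20.71) = 495.4/20.71 = 23.92 mg/L.
Initial deficit D₀ = C_s − DO₀ = 8.81 − 7.721 = 1.089 mg/L.
D(1.07) = [0.237×23.92/(1.39−0.237)](e^(−0.237×1.07) − e^(−1.39×1.07)) + 1.089 e^(−1.39×1.07)
= 4.917 × (0.7760 − 0.2260) + 1.089 × 0.2260 = 2.951 mg/L.
DO = 8.81 − 2.951 = 5.859 mg/L.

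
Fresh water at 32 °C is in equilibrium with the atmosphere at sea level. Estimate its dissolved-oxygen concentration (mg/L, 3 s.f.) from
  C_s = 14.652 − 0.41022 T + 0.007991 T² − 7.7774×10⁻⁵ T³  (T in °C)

C_s ≈ 7.16 mg/L

C_s = 14.652 − 0.41022×32 + 0.007991×32² − 7.7774×10⁻⁵×32³ = 7.159 mg/L.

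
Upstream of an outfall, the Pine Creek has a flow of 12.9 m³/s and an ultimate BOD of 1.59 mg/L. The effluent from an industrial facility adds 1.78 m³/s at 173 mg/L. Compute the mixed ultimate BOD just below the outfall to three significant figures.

Flow-weighted mixing: C = (Q_r C_r + Q_w C_w)/(Q_r + Q_w)
= (12.9×1.59 + 1.78×173)/(12.9 + 1.78) = 328.5/14.68 = 22.37 mg/L.

22.4 mg/L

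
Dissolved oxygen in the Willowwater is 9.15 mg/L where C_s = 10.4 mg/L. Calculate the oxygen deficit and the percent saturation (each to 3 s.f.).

D = C_s − C = 10.4 − 9.15 = 1.25 mg/L.
% saturation = 9.15/10.4 × 100 = 88.0 %.

D ≈ 1.25 mg/L; 88.0 % saturation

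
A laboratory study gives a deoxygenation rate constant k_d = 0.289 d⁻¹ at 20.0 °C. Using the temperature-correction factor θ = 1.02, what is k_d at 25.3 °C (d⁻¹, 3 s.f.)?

k_d ≈ 0.321 d⁻¹

k_d(T₂) = k_d(T₁) · θ^(T₂−T₁) = 0.289 × 1.02^(25.3−20.0)
= 0.289 × 1.02^5.30 = 0.289 × 1.111 = 0.3210 d⁻¹.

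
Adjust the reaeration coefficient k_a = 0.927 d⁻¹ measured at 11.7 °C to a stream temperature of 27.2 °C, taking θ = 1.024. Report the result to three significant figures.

k_a ≈ 1.34 d⁻¹

k_a(T₂) = k_a(T₁) · θ^(T₂−T₁) = 0.927 × 1.024^(27.2−11.7)
= 0.927 × 1.024^15.5 = 0.927 × 1.444 = 1.339 d⁻¹.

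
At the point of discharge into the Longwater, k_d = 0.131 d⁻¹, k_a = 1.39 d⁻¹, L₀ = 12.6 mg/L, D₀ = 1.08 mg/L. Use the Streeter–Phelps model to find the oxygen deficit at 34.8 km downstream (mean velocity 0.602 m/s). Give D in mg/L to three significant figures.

Travel time t = x/v = 34.8 km / (0.602 m/s) = 34800 m / 0.602 m/s = 57810 s = 0.6691 d.
k_d L₀/(k_a−k_d) = 0.131×12.6/(1.39−0.131) = 1.651/1.259 = 1.311 mg/L.
e^(−k_d t) = e^(−0.131×0.6691) = 0.9161; e^(−k_a t) = e^(−1.39×0.6691) = 0.3946.
D = 1.311 × (0.9161 − 0.3946) + 1.08 × 0.3946 = 0.6837 + 0.4261 = 1.110 mg/L.

D ≈ 1.11 mg/L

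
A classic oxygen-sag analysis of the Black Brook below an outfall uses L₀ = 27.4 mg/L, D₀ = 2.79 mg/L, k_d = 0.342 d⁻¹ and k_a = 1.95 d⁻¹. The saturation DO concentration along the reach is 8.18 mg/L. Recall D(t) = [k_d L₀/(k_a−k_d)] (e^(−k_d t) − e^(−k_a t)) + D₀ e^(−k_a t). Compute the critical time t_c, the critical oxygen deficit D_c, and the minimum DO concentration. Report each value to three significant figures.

At the critical point dD/dt = 0, so k_d L₀ e^(−k_d t) = k_a D. Substituting D(t) from the Streeter–Phelps equation and solving for t gives
t_c = ln[(k_a/k_d)(1 − D₀(k_a−k_d)/(k_d L₀))] / (k_a−k_d).
Here k_a−k_d = 1.608 d⁻¹ and 1 − D₀(k_a−k_d)/(k_d L₀) = 1 − 2.79×1.608/(0.342×27.4) = 0.5212, so
t_c = ln(5.702 × 0.5212) / 1.608 = 1.089 / 1.608 = 0.6774 d.
L(t_c) = L₀ e^(−k_d t_c) = 27.4 × 0.7932 = 21.73 mg/L, and at the critical point k_a D_c = k_d L, so D_c = (0.342/1.95) × 21.73 = 3.812 mg/L.
Minimum DO = C_s − D_c = 8.18 − 3.812 = 4.368 mg/L.

t_c ≈ 0.677 d; D_c ≈ 3.81 mg/L; min DO ≈ 4.37 mg/L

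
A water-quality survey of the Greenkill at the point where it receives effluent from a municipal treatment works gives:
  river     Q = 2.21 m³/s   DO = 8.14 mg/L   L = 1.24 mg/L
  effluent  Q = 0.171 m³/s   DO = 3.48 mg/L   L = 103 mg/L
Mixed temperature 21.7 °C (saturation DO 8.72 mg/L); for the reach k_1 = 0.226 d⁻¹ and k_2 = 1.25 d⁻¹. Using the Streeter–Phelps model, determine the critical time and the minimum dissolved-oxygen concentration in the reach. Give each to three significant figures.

Mixed DO = (2.21×8.14 + 0.171×3.48)/(2.21+0.171) = 18.58/2.381 = 7.805 mg/L.
Mixed L₀ = (2.21×1.24 + 0.171×103)/(2.381) = 20.35/2.381 = 8.548 mg/L.
Initial deficit D₀ = C_s − DO₀ = 8.72 − 7.805 = 0.9147 mg/L.
t_c = (1/1.024) ln[(1.25/0.226)(1 − 0.9147×1.024/(0.226×8.548))] = 0.9766 × ln(2.849) = 1.023 d.
D_c = (0.226/1.25) × 8.548 × e^(−0.226×1.023) = 0.1808 × 8.548 × 0.7937 = 1.227 mg/L.
Minimum DO = 8.72 − 1.227 = 7.493 mg/L.

t_c ≈ 1.02 d; minimum DO ≈ 7.49 mg/L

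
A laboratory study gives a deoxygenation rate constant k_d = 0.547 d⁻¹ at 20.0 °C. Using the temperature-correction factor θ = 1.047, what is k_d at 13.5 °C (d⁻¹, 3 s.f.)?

k_d ≈ 0.406 d⁻¹

k_d(T₂) = k_d(T₁) · θ^(T₂−T₁) = 0.547 × 1.047^(13.5−20.0)
= 0.547 × 1.047^-6.50 = 0.547 × 0.7419 = 0.4058 d⁻¹.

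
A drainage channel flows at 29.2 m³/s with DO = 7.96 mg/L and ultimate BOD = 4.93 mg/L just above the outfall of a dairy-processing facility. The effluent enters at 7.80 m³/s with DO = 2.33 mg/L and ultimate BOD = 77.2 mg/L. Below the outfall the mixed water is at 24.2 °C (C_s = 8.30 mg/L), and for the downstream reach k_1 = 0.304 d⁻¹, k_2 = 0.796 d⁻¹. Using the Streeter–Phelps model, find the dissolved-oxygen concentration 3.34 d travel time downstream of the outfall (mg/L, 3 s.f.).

DO ≈ 4.55 mg/L

Mixed DO = (29.2×7.96 + 7.80×2.33)/(29.2+7.80) = 250.6/37.00 = 6.773 mg/L.
Mixed L₀ = (29.2×4.93 + 7.80×77.2)/(37.00) = 746.1/37.00 = 20.17 mg/L.
Initial deficit D₀ = C_s − DO₀ = 8.30 − 6.773 = 1.527 mg/L.
D(3.34) = [0.304×20.17/(0.796−0.304)](e^(−0.304×3.34) − e^(−0.796×3.34)) + 1.527 e^(−0.796×3.34)
= 12.46 × (0.3623 − 0.07004) + 1.527 × 0.07004 = 3.748 mg/L.
DO = 8.30 − 3.748 = 4.552 mg/L.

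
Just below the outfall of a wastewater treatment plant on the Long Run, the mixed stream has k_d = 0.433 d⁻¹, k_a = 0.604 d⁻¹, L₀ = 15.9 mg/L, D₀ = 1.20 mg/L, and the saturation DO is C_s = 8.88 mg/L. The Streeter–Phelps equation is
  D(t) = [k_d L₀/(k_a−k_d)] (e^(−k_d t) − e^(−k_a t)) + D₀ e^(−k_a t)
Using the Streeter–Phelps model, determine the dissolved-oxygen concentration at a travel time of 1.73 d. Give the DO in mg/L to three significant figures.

k_d L₀/(k_a−k_d) = 0.433×15.9/(0.604−0.433) = 6.885/0.1710 = 40.26 mg/L.
e^(−k_d t) = e^(−0.433×1.730) = 0.4728; e^(−k_a t) = e^(−0.604×1.730) = 0.3517.
D = 40.26 × (0.4728 − 0.3517) + 1.20 × 0.3517 = 4.875 + 0.4221 = 5.297 mg/L.
DO = C_s − D = 8.88 − 5.297 = 3.583 mg/L.

DO ≈ 3.58 mg/L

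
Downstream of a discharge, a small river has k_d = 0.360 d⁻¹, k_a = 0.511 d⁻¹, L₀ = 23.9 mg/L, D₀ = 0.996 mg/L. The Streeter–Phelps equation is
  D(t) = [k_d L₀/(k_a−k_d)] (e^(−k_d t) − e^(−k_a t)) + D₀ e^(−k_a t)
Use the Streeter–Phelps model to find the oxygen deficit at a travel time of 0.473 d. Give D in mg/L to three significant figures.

D ≈ 4.09 mg/L

k_d L₀/(k_a−k_d) = 0.360×23.9/(0.511−0.360) = 8.604/0.1510 = 56.98 mg/L.
e^(−k_d t) = e^(−0.360×0.4730) = 0.8434; e^(−k_a t) = e^(−0.511×0.4730) = 0.7853.
D = 56.98 × (0.8434 − 0.7853) + 0.996 × 0.7853 = 3.313 + 0.7821 = 4.095 mg/L.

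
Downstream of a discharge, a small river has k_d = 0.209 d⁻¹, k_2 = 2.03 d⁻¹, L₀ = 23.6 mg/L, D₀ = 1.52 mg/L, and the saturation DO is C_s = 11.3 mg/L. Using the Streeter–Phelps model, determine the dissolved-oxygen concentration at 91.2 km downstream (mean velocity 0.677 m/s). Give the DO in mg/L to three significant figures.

Travel time t = x/v = 91.2 km / (0.677 m/s) = 91200 m / 0.677 m/s = 134700 s = 1.559 d.
k_d L₀/(k_2−k_d) = 0.209×23.6/(2.03−0.209) = 4.932/1.821 = 2.709 mg/L.
e^(−k_d t) = e^(−0.209×1.559) = 0.7219; e^(−k_2 t) = e^(−2.03×1.559) = 0.04221.
D = 2.709 × (0.7219 − 0.04221) + 1.52 × 0.04221 = 1.841 + 0.06416 = 1.905 mg/L.
DO = C_s − D = 11.3 − 1.905 = 9.395 mg/L.

DO ≈ 9.39 mg/L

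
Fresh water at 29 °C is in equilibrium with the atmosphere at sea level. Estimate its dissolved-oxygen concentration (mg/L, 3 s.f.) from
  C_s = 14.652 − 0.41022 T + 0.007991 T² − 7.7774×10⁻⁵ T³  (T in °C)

C_s = 14.652 − 0.41022×29 + 0.007991×29² − 7.7774×10⁻⁵×29³ = 7.579 mg/L.

C_s ≈ 7.58 mg/L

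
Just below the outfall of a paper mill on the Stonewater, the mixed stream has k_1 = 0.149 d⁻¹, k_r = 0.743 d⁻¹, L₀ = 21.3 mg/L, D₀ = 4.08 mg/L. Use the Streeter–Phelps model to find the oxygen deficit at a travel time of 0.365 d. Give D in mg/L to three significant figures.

k_1 L₀/(k_r−k_1) = 0.149×21.3/(0.743−0.149) = 3.174/0.5940 = 5.343 mg/L.
e^(−k_1 t) = e^(−0.149×0.3650) = 0.9471; e^(−k_r t) = e^(−0.743×0.3650) = 0.7625.
D = 5.343 × (0.9471 − 0.7625) + 4.08 × 0.7625 = 0.9863 + 3.111 = 4.097 mg/L.

D ≈ 4.10 mg/L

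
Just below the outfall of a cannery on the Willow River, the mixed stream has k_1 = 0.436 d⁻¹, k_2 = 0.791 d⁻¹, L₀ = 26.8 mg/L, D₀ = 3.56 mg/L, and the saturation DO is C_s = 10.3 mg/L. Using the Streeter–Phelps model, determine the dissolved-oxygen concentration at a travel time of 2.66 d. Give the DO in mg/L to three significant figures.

k_1 L₀/(k_2−k_1) = 0.436×26.8/(0.791−0.436) = 11.68/0.3550 = 32.91 mg/L.
e^(−k_1 t) = e^(−0.436×2.660) = 0.3136; e^(−k_2 t) = e^(−0.791×2.660) = 0.1220.
D = 32.91 × (0.3136 − 0.1220) + 3.56 × 0.1220 = 6.307 + 0.4342 = 6.741 mg/L.
DO = C_s − D = 10.3 − 6.741 = 3.559 mg/L.

DO ≈ 3.56 mg/L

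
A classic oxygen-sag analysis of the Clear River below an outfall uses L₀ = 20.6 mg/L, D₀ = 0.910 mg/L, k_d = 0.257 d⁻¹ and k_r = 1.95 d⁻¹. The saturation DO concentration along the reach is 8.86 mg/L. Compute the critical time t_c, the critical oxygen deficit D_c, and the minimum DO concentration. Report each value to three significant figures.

t_c ≈ 0.994 d; D_c ≈ 2.10 mg/L; min DO ≈ 6.76 mg/L

t_c = [1/(k_r−k_d)] ln[(k_r/k_d)(1 − D₀(k_r−k_d)/(k_d L₀))]
= [1/(1.95−0.257)] ln[(1.95/0.257)(1 − 0.910×1.693/(0.257×20.6))]
= (1/1.693) ln[7.588 × 0.7090] = 0.5907 × ln(5.380) = 0.5907 × 1.683 = 0.9939 d.
D_c = (k_d/k_r) L₀ e^(−k_d t_c) = (0.257/1.95) × 20.6 × e^(−0.257×0.9939) = 0.1318 × 20.6 × 0.7746 = 2.103 mg/L.
Minimum DO = C_s − D_c = 8.86 − 2.103 = 6.757 mg/L.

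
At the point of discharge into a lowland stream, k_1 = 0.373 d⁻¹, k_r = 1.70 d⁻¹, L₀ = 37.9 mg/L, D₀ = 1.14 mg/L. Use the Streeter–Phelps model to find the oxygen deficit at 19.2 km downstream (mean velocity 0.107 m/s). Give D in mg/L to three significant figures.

Travel time t = x/v = 19.2 km / (0.107 m/s) = 19200 m / 0.107 m/s = 179400 s = 2.077 d.
k_1 L₀/(k_r−k_1) = 0.373×37.9/(1.70−0.373) = 14.14/1.327 = 10.65 mg/L.
e^(−k_1 t) = e^(−0.373×2.077) = 0.4609; e^(−k_r t) = e^(−1.70×2.077) = 0.02929.
D = 10.65 × (0.4609 − 0.02929) + 1.14 × 0.02929 = 4.598 + 0.03339 = 4.631 mg/L.

D ≈ 4.63 mg/L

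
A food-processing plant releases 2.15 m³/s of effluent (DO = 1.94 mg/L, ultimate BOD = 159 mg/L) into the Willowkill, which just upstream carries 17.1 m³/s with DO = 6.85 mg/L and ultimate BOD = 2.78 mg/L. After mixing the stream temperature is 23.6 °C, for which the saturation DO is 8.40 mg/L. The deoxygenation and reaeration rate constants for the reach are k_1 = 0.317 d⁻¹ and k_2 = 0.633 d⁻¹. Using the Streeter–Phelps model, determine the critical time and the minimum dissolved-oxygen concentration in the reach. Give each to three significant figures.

t_c ≈ 1.84 d; minimum DO ≈ 2.75 mg/L

Mixed DO = (17.1×6.85 + 2.15×1.94)/(17.1+2.15) = 121.3/19.25 = 6.302 mg/L.
Mixed L₀ = (17.1×2.78 + 2.15×159)/(19.25) = 389.4/19.25 = 20.23 mg/L.
Initial deficit D₀ = C_s − DO₀ = 8.40 − 6.302 = 2.098 mg/L.
t_c = (1/0.3160) ln[(0.633/0.317)(1 − 2.098×0.3160/(0.317×20.23))] = 3.165 × ln(1.790) = 1.843 d.
D_c = (0.317/0.633) × 20.23 × e^(−0.317×1.843) = 0.5008 × 20.23 × 0.5575 = 5.648 mg/L.
Minimum DO = 8.40 − 5.648 = 2.752 mg/L.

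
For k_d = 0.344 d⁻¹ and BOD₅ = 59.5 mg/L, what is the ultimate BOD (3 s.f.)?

BOD₅ = L₀(1 − e^(−5k_d)) ⇒ L₀ = BOD₅ / (1 − e^(−5×0.344))
= 59.5 / (1 − 0.1791) = 59.5 / 0.8209 = 72.48 mg/L.

L₀ ≈ 72.5 mg/L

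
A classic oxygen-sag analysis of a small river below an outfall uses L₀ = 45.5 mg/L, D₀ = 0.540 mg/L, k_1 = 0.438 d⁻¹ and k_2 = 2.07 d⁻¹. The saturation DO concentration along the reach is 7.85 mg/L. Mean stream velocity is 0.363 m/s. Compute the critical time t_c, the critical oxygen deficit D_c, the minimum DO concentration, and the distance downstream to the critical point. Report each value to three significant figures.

t_c ≈ 0.924 d; D_c ≈ 6.42 mg/L; min DO ≈ 1.43 mg/L; x_c ≈ 29.0 km

With k_2/k_1 = 4.726 and 1 − D₀(k_2−k_1)/(k_1 L₀) = 0.9558,
t_c = ln(4.726 × 0.9558) / (2.07 − 0.438) = ln(4.517) / 1.632 = 1.508/1.632 = 0.9239 d.
L(t_c) = L₀ e^(−k_1 t_c) = 45.5 × 0.6672 = 30.36 mg/L, and at the critical point k_2 D_c = k_1 L, so D_c = (0.438/2.07) × 30.36 = 6.423 mg/L.
Minimum DO = C_s − D_c = 7.85 − 6.423 = 1.427 mg/L.
x_c = v t_c = 0.363 m/s × 0.9239 d × 86400 s/d = 28980 m ≈ 29.0 km.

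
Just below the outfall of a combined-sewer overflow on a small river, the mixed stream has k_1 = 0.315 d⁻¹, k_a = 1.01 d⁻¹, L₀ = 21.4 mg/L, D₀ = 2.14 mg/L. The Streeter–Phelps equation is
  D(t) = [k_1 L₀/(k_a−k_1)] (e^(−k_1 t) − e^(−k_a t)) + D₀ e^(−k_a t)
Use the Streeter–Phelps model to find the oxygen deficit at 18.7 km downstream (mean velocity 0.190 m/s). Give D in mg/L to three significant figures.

D ≈ 4.38 mg/L

Travel time t = x/v = 18.7 km / (0.190 m/s) = 18700 m / 0.190 m/s = 98420 s = 1.139 d.
k_1 L₀/(k_a−k_1) = 0.315×21.4/(1.01−0.315) = 6.741/0.6950 = 9.699 mg/L.
e^(−k_1 t) = e^(−0.315×1.139) = 0.6985; e^(−k_a t) = e^(−1.01×1.139) = 0.3165.
D = 9.699 × (0.6985 − 0.3165) + 2.14 × 0.3165 = 3.705 + 0.6772 = 4.383 mg/L.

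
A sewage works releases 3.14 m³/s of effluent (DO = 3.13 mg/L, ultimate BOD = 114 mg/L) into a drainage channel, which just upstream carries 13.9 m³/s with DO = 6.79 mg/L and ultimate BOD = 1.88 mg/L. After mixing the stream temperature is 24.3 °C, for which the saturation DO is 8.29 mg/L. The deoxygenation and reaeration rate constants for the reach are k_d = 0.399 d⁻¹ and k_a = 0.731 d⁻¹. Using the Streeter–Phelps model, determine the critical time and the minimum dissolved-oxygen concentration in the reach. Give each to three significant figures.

t_c ≈ 1.57 d; minimum DO ≈ 1.72 mg/L

Mixed DO = (13.9×6.79 + 3.14×3.13)/(13.9+3.14) = 104.2/17.04 = 6.116 mg/L.
Mixed L₀ = (13.9×1.88 + 3.14×114)/(17.04) = 384.1/17.04 = 22.54 mg/L.
Initial deficit D₀ = C_s − DO₀ = 8.29 − 6.116 = 2.174 mg/L.
t_c = (1/0.3320) ln[(0.731/0.399)(1 − 2.174×0.3320/(0.399×22.54))] = 3.012 × ln(1.685) = 1.572 d.
D_c = (0.399/0.731) × 22.54 × e^(−0.399×1.572) = 0.5458 × 22.54 × 0.5342 = 6.572 mg/L.
Minimum DO = 8.29 − 6.572 = 1.718 mg/L.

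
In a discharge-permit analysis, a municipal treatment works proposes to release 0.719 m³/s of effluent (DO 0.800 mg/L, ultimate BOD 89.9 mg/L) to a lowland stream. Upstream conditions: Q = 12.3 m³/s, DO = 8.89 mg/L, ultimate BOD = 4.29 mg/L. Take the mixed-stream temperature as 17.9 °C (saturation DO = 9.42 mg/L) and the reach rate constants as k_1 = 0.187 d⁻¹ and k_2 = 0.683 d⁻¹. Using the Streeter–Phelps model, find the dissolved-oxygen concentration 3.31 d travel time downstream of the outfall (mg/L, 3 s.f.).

Mixed DO = (12.3×8.89 + 0.719×0.800)/(12.3+0.719) = 109.9/13.02 = 8.443 mg/L.
Mixed L₀ = (12.3×4.29 + 0.719×89.9)/(13.02) = 117.4/13.02 = 9.018 mg/L.
Initial deficit D₀ = C_s − DO₀ = 9.42 − 8.443 = 0.9768 mg/L.
D(3.31) = [0.187×9.018/(0.683−0.187)](e^(−0.187×3.31) − e^(−0.683×3.31)) + 0.9768 e^(−0.683×3.31)
= 3.400 × (0.5385 − 0.1043) + 0.9768 × 0.1043 = 1.578 mg/L.
DO = 9.42 − 1.578 = 7.842 mg/L.

DO ≈ 7.84 mg/L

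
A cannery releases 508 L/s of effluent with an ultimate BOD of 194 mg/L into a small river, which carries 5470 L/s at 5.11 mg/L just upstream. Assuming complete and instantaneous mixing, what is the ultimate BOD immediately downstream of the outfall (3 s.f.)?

Flow-weighted mixing: C = (Q_r C_r + Q_w C_w)/(Q_r + Q_w)
= (5470×5.11 + 508×194)/(5470 + 508) = 126500/5978 = 21.16 mg/L.

21.2 mg/L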